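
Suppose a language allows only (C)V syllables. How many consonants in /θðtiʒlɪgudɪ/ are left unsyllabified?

3

Under (C)V, the unsyllabifiable consonants are /θ/, /ð/, /ʒ/ (no codas are permitted; onsets are limited to one consonant).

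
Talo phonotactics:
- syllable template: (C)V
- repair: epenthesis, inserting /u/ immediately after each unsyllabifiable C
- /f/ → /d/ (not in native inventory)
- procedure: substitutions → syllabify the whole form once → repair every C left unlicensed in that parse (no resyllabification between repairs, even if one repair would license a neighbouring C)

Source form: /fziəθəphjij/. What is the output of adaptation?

duziəθəpuhujiju

Substitution: /f/ → /d/, giving /dziəθəphjij/.
The consonants /d/, /p/, /h/, /j/ cannot be parsed into a legal (C)V syllable (no codas are permitted; onsets are limited to one consonant).
Epenthesis after each stranded consonant: /d/ → /du/, /p/ → /pu/, /h/ → /hu/, /j/ → /ju/.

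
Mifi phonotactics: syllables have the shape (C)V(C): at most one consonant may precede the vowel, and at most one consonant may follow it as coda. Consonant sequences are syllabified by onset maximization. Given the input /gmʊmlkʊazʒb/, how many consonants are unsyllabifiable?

Under (C)V(C), the unsyllabifiable consonants are /g/, /l/, /ʒ/, /b/ (at most one coda consonant is licensed; onsets are limited to one consonant).

4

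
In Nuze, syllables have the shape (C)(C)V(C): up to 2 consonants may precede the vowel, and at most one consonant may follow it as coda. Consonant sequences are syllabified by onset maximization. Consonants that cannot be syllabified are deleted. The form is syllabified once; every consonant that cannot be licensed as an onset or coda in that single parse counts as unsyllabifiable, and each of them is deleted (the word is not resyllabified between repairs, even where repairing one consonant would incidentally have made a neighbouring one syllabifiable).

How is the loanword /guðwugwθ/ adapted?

guðwug

Under (C)(C)V(C), the unsyllabifiable consonants are /w/, /θ/ (at most one coda consonant is licensed; onsets may contain at most 2 consonants).
Deletion applies to /w/, /θ/.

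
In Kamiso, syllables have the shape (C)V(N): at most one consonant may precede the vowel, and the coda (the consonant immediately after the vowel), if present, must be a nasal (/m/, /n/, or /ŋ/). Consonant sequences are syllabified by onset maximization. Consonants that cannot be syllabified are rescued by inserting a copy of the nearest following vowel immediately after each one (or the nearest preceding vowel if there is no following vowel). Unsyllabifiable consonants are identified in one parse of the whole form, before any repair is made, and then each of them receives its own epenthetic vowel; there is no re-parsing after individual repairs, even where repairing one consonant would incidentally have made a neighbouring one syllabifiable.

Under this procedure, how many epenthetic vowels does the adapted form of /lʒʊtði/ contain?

2

The unsyllabifiable consonants are /l/, /t/; each receives one epenthetic vowel.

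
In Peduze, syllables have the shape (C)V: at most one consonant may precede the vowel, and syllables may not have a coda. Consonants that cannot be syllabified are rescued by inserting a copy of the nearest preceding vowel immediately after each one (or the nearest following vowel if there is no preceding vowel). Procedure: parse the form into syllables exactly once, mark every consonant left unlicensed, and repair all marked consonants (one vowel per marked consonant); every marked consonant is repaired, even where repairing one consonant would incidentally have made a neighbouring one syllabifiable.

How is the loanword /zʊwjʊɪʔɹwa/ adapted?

zʊwʊjʊɪʔɪɹɪwa

Syllabifying with onset maximization leaves /w/, /ʔ/, /ɹ/ stranded (no codas are permitted; onsets are limited to one consonant).
Inserting the epenthetic vowel yields /w/ → /wʊ/, /ʔ/ → /ʔɪ/, /ɹ/ → /ɹɪ/.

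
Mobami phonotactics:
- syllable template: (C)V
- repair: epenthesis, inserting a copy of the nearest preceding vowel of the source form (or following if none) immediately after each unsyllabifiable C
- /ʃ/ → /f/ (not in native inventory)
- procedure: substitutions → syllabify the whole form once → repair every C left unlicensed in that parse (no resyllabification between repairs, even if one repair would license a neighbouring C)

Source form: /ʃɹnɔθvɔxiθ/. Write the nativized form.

fɔɹɔnɔθɔvɔxiθi

Substitution: /ʃ/ → /f/, giving /fɹnɔθvɔxiθ/.
Under (C)V, the unsyllabifiable consonants are /f/, /ɹ/, /θ/, /θ/ (no codas are permitted; onsets are limited to one consonant).
Epenthesis after each stranded consonant: /f/ → /fɔ/, /ɹ/ → /ɹɔ/, /θ/ → /θɔ/, /θ/ → /θi/.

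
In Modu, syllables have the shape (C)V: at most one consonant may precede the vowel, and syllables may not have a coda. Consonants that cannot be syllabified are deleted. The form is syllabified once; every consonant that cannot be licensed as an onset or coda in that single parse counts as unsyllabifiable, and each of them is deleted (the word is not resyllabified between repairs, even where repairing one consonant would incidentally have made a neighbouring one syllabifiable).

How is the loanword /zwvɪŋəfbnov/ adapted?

vɪŋəno

The consonants /z/, /w/, /f/, /b/, /v/ cannot be parsed into a legal (C)V syllable (no codas are permitted; onsets are limited to one consonant).
Each unlicensed consonant is deleted: /z/, /w/, /f/, /b/, /v/.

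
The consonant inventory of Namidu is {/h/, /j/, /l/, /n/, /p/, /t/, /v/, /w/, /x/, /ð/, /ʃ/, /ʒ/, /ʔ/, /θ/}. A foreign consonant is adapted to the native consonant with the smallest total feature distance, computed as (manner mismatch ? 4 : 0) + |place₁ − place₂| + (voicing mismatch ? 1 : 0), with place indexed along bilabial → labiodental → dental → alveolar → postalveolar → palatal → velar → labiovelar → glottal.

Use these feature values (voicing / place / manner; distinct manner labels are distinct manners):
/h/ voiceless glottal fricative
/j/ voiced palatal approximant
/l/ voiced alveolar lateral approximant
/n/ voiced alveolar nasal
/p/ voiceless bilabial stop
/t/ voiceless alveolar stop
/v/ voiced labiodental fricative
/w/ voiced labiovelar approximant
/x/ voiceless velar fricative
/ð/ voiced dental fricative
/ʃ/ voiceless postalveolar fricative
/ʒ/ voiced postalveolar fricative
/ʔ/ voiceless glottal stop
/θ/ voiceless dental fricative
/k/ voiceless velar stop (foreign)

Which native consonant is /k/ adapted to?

ʔ

/ʔ/ is closest: same manner (stop), place distance 2 (velar→glottal), same voicing; total 2. Next closest is /t/ at distance 3.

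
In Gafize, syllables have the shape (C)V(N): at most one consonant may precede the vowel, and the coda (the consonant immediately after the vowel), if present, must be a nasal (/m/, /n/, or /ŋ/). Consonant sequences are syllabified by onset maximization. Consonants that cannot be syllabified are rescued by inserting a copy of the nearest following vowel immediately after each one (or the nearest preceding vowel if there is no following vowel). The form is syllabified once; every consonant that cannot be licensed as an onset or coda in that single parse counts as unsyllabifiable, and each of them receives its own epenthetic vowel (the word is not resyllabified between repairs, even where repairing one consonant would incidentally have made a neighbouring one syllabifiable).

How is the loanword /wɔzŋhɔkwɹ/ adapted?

Syllabifying with onset maximization leaves /z/, /ŋ/, /k/, /w/, /ɹ/ stranded (only a nasal (/m/, /n/, or /ŋ/) is licensed in coda position; onsets are limited to one consonant).
Epenthesis after each stranded consonant: /z/ → /zɔ/, /ŋ/ → /ŋɔ/, /k/ → /kɔ/, /w/ → /wɔ/, /ɹ/ → /ɹɔ/.

wɔzɔŋɔhɔkɔwɔɹɔ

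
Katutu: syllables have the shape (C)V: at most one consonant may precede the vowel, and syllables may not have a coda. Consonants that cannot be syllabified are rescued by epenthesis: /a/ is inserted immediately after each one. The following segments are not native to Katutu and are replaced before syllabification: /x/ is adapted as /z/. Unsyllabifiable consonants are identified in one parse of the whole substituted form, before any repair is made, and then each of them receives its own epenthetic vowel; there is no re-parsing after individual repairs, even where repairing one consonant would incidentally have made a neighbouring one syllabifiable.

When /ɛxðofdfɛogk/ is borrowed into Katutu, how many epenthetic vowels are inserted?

After substitution the input is /ɛzðofdfɛogk/.
The unsyllabifiable consonants are /z/, /f/, /d/, /g/, /k/; each receives one epenthetic vowel.

5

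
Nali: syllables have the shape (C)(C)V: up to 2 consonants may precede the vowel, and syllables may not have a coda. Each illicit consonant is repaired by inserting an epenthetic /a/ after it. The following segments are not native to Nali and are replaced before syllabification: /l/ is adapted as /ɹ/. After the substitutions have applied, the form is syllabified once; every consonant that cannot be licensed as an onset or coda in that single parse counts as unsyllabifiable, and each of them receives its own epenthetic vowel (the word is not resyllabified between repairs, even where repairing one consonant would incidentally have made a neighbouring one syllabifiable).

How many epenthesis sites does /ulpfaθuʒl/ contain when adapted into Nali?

3

After substitution the input is /uɹpfaθuʒɹ/.
The unsyllabifiable consonants are /ɹ/, /ʒ/, /ɹ/; each receives one epenthetic vowel.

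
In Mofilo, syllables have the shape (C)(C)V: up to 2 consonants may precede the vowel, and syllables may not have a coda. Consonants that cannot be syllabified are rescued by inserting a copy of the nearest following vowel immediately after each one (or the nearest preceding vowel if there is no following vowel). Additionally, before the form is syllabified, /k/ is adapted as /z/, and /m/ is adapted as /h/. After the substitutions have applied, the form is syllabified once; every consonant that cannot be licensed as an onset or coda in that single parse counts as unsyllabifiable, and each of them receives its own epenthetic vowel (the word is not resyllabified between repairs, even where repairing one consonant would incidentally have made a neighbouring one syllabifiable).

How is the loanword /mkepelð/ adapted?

Substitution: /m/ → /h/, /k/ → /z/, giving /hzepelð/.
The consonants /l/, /ð/ cannot be parsed into a legal (C)(C)V syllable (no codas are permitted; onsets may contain at most 2 consonants).
Inserting the epenthetic vowel yields /l/ → /le/, /ð/ → /ðe/.

hzepeleðe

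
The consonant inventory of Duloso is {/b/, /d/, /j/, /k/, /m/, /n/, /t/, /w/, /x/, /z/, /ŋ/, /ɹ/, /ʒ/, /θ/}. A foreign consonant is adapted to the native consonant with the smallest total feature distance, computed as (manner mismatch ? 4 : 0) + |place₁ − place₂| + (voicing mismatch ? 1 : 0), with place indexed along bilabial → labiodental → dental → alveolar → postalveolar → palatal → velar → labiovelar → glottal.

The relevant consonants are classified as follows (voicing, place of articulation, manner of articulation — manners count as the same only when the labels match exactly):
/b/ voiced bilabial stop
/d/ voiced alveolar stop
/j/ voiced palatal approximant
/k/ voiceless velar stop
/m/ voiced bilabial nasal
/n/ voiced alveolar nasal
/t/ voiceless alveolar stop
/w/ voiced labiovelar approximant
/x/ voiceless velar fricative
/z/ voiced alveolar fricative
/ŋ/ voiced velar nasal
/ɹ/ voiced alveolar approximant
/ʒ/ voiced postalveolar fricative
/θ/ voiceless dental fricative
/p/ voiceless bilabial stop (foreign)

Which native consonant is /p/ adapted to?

/b/ is closest: same manner (stop), place distance 0 (bilabial→bilabial), voicing differs (+1); total 1. Next closest is /t/ at distance 3.

b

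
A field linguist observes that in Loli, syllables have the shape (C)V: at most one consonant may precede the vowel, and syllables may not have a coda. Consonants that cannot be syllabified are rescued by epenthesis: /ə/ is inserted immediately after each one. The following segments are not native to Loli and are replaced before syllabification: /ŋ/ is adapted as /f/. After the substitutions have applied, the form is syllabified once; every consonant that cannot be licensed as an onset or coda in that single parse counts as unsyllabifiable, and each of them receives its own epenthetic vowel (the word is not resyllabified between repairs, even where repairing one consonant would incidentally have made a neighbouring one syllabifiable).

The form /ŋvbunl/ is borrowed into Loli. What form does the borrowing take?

Substitution: /ŋ/ → /f/, giving /fvbunl/.
Syllabifying with onset maximization leaves /f/, /v/, /n/, /l/ stranded (no codas are permitted; onsets are limited to one consonant).
Epenthesis after each stranded consonant: /f/ → /fə/, /v/ → /və/, /n/ → /nə/, /l/ → /lə/.

fəvəbunələ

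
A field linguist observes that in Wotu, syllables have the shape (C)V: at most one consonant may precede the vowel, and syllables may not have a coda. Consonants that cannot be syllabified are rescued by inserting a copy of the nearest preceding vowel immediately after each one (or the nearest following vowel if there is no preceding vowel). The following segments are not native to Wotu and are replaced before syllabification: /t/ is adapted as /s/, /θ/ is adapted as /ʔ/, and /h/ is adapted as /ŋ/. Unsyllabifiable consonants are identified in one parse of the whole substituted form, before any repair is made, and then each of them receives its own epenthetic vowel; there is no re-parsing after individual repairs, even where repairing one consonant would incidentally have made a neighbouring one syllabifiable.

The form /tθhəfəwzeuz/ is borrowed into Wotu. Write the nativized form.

Substitution: /t/ → /s/, /θ/ → /ʔ/, /h/ → /ŋ/, giving /sʔŋəfəwzeuz/.
Syllabifying with onset maximization leaves /s/, /ʔ/, /w/, /z/ stranded (no codas are permitted; onsets are limited to one consonant).
Inserting the epenthetic vowel yields /s/ → /sə/, /ʔ/ → /ʔə/, /w/ → /wə/, /z/ → /zu/.

səʔəŋəfəwəzeuzu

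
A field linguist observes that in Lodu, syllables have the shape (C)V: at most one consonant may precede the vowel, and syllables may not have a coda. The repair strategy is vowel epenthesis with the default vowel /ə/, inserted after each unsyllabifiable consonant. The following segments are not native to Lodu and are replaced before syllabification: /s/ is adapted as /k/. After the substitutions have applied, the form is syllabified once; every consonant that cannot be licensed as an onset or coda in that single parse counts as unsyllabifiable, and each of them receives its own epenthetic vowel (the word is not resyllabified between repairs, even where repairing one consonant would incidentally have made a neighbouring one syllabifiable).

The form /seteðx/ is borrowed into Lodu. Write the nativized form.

keteðəxə

Substitution: /s/ → /k/, giving /keteðx/.
Syllabifying with onset maximization leaves /ð/, /x/ stranded (no codas are permitted; onsets are limited to one consonant).
Inserting the epenthetic vowel yields /ð/ → /ðə/, /x/ → /xə/.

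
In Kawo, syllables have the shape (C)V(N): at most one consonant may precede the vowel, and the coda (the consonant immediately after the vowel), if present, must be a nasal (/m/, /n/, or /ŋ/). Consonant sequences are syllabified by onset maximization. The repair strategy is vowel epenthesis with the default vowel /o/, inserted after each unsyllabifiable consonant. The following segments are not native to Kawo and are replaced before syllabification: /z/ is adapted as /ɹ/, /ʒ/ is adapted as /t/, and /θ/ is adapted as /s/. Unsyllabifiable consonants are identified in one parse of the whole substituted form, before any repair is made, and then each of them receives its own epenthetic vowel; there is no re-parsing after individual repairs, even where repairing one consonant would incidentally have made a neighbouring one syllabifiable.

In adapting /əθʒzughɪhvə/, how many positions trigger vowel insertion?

After substitution the input is /əstɹughɪhvə/.
The unsyllabifiable consonants are /s/, /t/, /g/, /h/; each receives one epenthetic vowel.

4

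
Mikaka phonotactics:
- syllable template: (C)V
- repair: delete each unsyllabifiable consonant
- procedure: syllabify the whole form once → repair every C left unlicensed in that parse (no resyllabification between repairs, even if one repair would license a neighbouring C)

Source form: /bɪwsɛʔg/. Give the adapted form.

bɪsɛ

Syllabifying with onset maximization leaves /w/, /ʔ/, /g/ stranded (no codas are permitted; onsets are limited to one consonant).
Each unlicensed consonant is deleted: /w/, /ʔ/, /g/.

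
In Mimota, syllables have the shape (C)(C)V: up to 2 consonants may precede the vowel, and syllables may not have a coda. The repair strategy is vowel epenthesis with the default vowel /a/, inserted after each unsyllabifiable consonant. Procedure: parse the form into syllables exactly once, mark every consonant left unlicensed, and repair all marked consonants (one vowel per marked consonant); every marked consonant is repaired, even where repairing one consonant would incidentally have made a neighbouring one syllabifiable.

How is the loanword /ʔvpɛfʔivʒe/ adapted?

Syllabifying with onset maximization leaves /ʔ/ stranded (no codas are permitted; onsets may contain at most 2 consonants).
Inserting the epenthetic vowel yields /ʔ/ → /ʔa/.

ʔavpɛfʔivʒe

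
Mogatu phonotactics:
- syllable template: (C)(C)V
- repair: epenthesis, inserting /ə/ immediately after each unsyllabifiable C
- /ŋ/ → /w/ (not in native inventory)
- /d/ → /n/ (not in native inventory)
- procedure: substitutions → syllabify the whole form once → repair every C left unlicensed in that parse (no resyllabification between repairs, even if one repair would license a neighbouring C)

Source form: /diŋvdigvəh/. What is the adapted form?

niwəvnigvəhə

Substitution: /d/ → /n/, /ŋ/ → /w/, giving /niwvnigvəh/.
The consonants /w/, /h/ cannot be parsed into a legal (C)(C)V syllable (no codas are permitted; onsets may contain at most 2 consonants).
Epenthesis after each stranded consonant: /w/ → /wə/, /h/ → /hə/.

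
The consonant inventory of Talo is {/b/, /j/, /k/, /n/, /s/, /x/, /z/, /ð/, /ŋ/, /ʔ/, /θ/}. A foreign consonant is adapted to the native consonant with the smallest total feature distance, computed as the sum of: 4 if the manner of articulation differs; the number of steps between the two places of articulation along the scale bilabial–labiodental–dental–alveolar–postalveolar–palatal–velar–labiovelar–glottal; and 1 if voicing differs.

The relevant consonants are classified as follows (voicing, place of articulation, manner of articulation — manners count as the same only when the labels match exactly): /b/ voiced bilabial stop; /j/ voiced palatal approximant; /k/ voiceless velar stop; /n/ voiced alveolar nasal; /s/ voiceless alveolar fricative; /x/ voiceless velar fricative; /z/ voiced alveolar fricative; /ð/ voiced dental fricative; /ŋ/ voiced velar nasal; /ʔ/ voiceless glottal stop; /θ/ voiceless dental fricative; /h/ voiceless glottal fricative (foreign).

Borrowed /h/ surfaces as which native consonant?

x

/x/ is closest: same manner (fricative), place distance 2 (glottal→velar), same voicing; total 2. Next closest is /ʔ/ at distance 4.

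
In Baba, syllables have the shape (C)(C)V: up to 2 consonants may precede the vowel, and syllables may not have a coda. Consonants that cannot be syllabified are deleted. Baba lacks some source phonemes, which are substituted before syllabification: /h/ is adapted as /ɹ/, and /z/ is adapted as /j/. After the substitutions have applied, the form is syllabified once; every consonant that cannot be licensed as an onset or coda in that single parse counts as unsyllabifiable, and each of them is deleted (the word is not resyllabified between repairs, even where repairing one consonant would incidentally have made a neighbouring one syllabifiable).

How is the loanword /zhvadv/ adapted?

Substitution: /z/ → /j/, /h/ → /ɹ/, giving /jɹvadv/.
Under (C)(C)V, the unsyllabifiable consonants are /j/, /d/, /v/ (no codas are permitted; onsets may contain at most 2 consonants).
Deleting the stranded consonants removes /j/, /d/, /v/.

ɹva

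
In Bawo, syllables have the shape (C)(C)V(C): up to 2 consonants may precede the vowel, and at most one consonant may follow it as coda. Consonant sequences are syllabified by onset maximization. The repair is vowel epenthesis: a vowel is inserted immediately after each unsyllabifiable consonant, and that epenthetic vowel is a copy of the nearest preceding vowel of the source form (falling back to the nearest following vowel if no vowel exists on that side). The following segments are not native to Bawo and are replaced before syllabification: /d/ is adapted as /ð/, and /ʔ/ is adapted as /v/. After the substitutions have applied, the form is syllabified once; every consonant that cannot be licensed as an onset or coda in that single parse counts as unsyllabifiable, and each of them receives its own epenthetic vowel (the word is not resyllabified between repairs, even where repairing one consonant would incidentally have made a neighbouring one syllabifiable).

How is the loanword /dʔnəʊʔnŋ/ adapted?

Substitution: /d/ → /ð/, /ʔ/ → /v/, giving /ðvnəʊvnŋ/.
Syllabifying with onset maximization leaves /ð/, /n/, /ŋ/ stranded (at most one coda consonant is licensed; onsets may contain at most 2 consonants).
Each unlicensed consonant becomes the onset of a new syllable: /ð/ → /ðə/, /n/ → /nʊ/, /ŋ/ → /ŋʊ/.

ðəvnəʊvnʊŋʊ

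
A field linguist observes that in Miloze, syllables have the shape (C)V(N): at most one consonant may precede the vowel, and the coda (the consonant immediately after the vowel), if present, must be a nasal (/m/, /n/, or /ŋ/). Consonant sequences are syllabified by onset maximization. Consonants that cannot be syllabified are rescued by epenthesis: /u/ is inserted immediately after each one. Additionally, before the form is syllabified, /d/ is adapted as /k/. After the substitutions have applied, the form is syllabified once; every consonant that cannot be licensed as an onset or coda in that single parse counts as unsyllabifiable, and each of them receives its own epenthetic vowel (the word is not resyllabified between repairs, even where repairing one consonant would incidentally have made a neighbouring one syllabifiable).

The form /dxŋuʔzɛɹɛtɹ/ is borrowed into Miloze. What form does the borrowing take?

kuxuŋuʔuzɛɹɛtuɹu

Substitution: /d/ → /k/, giving /kxŋuʔzɛɹɛtɹ/.
Under (C)V(N), the unsyllabifiable consonants are /k/, /x/, /ʔ/, /t/, /ɹ/ (only a nasal (/m/, /n/, or /ŋ/) is licensed in coda position; onsets are limited to one consonant).
Inserting the epenthetic vowel yields /k/ → /ku/, /x/ → /xu/, /ʔ/ → /ʔu/, /t/ → /tu/, /ɹ/ → /ɹu/.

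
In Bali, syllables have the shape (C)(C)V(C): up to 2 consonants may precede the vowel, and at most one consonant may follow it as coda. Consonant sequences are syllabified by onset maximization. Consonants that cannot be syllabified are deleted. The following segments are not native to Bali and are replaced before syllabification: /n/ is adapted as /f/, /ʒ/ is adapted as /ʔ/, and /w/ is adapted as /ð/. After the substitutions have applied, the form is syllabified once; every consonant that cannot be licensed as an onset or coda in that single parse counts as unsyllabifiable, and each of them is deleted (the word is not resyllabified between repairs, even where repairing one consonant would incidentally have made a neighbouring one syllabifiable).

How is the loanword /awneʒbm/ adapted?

aðfeʔ

Substitution: /w/ → /ð/, /n/ → /f/, /ʒ/ → /ʔ/, giving /aðfeʔbm/.
Under (C)(C)V(C), the unsyllabifiable consonants are /b/, /m/ (at most one coda consonant is licensed; onsets may contain at most 2 consonants).
Each unlicensed consonant is deleted: /b/, /m/.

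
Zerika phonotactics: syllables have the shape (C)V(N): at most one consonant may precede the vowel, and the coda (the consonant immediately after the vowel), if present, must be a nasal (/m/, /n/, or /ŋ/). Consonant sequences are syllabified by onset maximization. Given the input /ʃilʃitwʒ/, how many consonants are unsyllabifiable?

The consonants /l/, /t/, /w/, /ʒ/ cannot be parsed into a legal (C)V(N) syllable (only a nasal (/m/, /n/, or /ŋ/) is licensed in coda position; onsets are limited to one consonant).

4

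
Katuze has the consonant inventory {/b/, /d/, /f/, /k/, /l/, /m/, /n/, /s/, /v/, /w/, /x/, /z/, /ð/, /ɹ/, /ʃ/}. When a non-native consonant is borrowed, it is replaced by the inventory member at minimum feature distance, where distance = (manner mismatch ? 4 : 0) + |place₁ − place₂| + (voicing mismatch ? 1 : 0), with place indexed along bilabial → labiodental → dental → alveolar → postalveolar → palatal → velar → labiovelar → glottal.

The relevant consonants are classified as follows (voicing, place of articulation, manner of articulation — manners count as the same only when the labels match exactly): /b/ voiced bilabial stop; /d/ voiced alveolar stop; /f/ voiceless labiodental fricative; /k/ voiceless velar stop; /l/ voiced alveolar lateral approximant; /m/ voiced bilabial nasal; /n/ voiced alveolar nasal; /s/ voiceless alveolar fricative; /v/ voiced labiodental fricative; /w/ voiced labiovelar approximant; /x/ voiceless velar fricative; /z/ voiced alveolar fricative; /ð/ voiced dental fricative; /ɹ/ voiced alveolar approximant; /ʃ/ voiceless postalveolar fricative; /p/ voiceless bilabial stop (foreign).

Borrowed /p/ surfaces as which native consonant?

b

/b/ is closest: same manner (stop), place distance 0 (bilabial→bilabial), voicing differs (+1); total 1. Next closest is /d/ at distance 4.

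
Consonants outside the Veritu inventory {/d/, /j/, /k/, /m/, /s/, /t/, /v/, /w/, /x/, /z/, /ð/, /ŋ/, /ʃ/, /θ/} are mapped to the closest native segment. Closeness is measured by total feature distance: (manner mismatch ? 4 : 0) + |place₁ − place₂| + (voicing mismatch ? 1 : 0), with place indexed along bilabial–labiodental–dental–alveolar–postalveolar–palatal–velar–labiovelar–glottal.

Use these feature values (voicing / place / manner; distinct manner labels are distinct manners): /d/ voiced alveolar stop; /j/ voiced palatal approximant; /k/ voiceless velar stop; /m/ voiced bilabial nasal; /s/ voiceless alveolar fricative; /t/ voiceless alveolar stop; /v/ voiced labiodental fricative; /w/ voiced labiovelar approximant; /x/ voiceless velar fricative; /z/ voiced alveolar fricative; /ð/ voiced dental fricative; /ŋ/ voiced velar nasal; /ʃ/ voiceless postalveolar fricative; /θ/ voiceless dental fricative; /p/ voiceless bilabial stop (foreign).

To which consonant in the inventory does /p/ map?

t

/t/ is closest: same manner (stop), place distance 3 (bilabial→alveolar), same voicing; total 3. Next closest is /d/ at distance 4.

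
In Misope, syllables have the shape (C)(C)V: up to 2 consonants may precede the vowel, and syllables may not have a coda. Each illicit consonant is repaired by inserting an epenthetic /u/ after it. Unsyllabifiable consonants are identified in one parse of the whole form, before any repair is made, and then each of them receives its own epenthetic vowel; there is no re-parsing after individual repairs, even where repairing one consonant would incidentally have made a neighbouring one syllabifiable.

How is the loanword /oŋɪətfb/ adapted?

oŋɪətufubu

Under (C)(C)V, the unsyllabifiable consonants are /t/, /f/, /b/ (no codas are permitted; onsets may contain at most 2 consonants).
Epenthesis after each stranded consonant: /t/ → /tu/, /f/ → /fu/, /b/ → /bu/.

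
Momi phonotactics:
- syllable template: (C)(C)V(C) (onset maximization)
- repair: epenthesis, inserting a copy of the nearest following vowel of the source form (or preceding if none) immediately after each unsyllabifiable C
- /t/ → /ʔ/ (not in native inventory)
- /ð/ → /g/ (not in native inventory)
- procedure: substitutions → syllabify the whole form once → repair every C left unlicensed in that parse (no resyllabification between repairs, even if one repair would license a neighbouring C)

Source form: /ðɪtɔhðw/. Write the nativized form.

gɪʔɔhgɔwɔ

Substitution: /ð/ → /g/, /t/ → /ʔ/, giving /gɪʔɔhgw/.
The consonants /g/, /w/ cannot be parsed into a legal (C)(C)V(C) syllable (at most one coda consonant is licensed; onsets may contain at most 2 consonants).
Inserting the epenthetic vowel yields /g/ → /gɔ/, /w/ → /wɔ/.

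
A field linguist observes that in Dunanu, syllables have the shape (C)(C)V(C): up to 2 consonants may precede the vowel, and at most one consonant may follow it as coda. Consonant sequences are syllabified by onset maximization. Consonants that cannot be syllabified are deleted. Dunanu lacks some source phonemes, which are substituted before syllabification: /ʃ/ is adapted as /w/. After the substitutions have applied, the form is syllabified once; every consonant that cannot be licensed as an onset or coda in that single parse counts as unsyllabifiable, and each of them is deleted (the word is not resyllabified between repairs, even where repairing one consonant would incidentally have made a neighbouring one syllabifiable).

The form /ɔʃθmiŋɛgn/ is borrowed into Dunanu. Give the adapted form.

Substitution: /ʃ/ → /w/, giving /ɔwθmiŋɛgn/.
The consonants /n/ cannot be parsed into a legal (C)(C)V(C) syllable (at most one coda consonant is licensed; onsets may contain at most 2 consonants).
Deletion applies to /n/.

ɔwθmiŋɛg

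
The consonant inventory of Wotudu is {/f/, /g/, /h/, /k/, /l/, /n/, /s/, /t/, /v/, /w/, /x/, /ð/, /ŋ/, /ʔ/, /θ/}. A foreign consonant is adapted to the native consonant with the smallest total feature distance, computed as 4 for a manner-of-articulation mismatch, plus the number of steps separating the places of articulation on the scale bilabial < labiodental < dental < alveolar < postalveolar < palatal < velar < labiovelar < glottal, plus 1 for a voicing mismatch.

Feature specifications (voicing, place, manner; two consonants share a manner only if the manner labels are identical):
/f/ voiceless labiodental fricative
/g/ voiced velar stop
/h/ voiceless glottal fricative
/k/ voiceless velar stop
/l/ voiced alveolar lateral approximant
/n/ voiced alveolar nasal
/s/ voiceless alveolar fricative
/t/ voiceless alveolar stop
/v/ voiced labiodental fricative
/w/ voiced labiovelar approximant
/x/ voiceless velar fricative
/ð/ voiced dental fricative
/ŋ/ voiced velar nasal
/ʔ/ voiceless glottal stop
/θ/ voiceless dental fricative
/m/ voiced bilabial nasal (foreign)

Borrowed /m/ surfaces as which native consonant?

/n/ is closest: same manner (nasal), place distance 3 (bilabial→alveolar), same voicing; total 3. Next closest is /v/ at distance 5.

n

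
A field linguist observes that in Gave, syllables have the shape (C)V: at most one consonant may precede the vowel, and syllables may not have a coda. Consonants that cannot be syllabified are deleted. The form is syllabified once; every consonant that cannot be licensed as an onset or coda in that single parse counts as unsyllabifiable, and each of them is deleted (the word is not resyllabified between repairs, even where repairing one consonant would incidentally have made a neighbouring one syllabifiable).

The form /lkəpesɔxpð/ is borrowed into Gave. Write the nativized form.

Under (C)V, the unsyllabifiable consonants are /l/, /x/, /p/, /ð/ (no codas are permitted; onsets are limited to one consonant).
Deleting the stranded consonants removes /l/, /x/, /p/, /ð/.

kəpesɔ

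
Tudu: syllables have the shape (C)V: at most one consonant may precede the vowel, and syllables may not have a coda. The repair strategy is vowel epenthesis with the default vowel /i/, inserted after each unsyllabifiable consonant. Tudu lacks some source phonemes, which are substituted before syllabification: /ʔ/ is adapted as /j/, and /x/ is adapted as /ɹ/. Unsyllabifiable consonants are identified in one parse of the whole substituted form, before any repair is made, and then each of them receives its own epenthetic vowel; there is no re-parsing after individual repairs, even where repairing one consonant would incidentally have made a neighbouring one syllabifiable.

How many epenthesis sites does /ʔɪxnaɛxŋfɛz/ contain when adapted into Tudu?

4

After substitution the input is /jɪɹnaɛɹŋfɛz/.
The unsyllabifiable consonants are /ɹ/, /ɹ/, /ŋ/, /z/; each receives one epenthetic vowel.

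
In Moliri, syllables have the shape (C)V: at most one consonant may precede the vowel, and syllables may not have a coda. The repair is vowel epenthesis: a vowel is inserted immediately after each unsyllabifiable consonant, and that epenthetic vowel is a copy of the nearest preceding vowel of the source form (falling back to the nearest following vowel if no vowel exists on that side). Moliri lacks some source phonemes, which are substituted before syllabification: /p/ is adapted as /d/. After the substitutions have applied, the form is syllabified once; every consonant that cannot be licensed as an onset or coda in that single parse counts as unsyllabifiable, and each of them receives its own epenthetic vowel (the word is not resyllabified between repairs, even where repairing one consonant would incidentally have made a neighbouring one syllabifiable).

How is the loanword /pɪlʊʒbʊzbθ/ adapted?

dɪlʊʒʊbʊzʊbʊθʊ

Substitution: /p/ → /d/, giving /dɪlʊʒbʊzbθ/.
Under (C)V, the unsyllabifiable consonants are /ʒ/, /z/, /b/, /θ/ (no codas are permitted; onsets are limited to one consonant).
Each unlicensed consonant becomes the onset of a new syllable: /ʒ/ → /ʒʊ/, /z/ → /zʊ/, /b/ → /bʊ/, /θ/ → /θʊ/.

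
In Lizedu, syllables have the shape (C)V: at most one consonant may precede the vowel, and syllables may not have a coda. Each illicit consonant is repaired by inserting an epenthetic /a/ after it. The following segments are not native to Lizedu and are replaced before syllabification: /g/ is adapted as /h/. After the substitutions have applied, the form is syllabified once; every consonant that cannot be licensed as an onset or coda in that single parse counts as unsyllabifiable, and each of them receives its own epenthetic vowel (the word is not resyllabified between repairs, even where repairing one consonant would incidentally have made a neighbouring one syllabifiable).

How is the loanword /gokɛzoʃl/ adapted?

hokɛzoʃala

Substitution: /g/ → /h/, giving /hokɛzoʃl/.
Syllabifying with onset maximization leaves /ʃ/, /l/ stranded (no codas are permitted; onsets are limited to one consonant).
Epenthesis after each stranded consonant: /ʃ/ → /ʃa/, /l/ → /la/.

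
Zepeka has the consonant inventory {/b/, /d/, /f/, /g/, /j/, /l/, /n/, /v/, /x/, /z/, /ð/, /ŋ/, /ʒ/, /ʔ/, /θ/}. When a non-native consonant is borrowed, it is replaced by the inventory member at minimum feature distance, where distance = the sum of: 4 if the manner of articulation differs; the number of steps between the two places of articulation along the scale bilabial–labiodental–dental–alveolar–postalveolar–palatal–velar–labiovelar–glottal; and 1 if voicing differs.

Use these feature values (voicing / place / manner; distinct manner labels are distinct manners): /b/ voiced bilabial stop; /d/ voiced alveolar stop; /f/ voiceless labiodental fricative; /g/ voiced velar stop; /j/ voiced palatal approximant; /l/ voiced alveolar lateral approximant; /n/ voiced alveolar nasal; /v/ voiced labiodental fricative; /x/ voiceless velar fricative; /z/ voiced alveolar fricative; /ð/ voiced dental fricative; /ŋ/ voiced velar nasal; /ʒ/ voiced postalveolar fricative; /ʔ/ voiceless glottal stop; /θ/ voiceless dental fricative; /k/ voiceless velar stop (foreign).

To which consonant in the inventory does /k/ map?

/g/ is closest: same manner (stop), place distance 0 (velar→velar), voicing differs (+1); total 1. Next closest is /ʔ/ at distance 2.

g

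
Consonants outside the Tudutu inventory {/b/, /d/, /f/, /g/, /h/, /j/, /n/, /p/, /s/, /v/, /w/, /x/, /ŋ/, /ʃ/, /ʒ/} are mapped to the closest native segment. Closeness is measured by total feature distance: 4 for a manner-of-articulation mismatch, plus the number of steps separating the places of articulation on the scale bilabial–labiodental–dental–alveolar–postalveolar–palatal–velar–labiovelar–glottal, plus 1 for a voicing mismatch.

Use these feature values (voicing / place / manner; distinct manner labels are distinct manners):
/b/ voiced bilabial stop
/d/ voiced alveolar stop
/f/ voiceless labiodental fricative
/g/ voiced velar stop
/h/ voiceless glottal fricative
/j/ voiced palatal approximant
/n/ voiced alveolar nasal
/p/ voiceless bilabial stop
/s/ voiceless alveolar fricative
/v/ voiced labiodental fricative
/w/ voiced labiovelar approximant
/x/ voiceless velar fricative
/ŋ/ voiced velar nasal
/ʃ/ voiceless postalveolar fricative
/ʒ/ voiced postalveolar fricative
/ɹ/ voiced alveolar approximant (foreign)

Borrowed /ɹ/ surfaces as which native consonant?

/j/ is closest: same manner (approximant), place distance 2 (alveolar→palatal), same voicing; total 2. Next closest is /d/ at distance 4.

j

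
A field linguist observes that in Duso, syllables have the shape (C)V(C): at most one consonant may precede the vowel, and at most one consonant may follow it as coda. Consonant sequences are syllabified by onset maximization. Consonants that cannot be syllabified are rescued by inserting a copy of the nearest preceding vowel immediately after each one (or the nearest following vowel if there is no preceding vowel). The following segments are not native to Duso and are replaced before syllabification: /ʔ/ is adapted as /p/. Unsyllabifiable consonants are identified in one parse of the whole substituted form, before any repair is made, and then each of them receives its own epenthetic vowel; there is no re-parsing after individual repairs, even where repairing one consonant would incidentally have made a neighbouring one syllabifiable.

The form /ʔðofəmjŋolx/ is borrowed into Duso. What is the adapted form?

poðofəmjəŋolxo

Substitution: /ʔ/ → /p/, giving /pðofəmjŋolx/.
The consonants /p/, /j/, /x/ cannot be parsed into a legal (C)V(C) syllable (at most one coda consonant is licensed; onsets are limited to one consonant).
Each unlicensed consonant becomes the onset of a new syllable: /p/ → /po/, /j/ → /jə/, /x/ → /xo/.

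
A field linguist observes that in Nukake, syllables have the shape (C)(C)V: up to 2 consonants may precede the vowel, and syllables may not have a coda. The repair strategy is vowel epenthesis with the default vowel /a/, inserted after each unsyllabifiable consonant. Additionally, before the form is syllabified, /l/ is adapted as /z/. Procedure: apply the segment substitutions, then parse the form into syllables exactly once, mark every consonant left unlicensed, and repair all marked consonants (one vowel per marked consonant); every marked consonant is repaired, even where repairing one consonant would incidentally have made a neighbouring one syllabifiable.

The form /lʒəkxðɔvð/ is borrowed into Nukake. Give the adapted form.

zʒəkaxðɔvaða

Substitution: /l/ → /z/, giving /zʒəkxðɔvð/.
Under (C)(C)V, the unsyllabifiable consonants are /k/, /v/, /ð/ (no codas are permitted; onsets may contain at most 2 consonants).
Epenthesis after each stranded consonant: /k/ → /ka/, /v/ → /va/, /ð/ → /ða/.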